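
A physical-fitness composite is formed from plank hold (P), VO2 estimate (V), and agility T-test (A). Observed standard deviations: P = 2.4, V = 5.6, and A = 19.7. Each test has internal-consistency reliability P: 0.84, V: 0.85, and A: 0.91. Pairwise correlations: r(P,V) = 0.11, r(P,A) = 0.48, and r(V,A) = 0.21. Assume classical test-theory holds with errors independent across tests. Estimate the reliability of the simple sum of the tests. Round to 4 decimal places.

0.9220

Var(P+V+A) = 2.4² + 5.6² + 19.7² + 2·[2.4·5.6·0.11 + 2.4·19.7·0.48 + 5.6·19.7·0.21] = 425.21 + 94.68 = 519.89.
With uncorrelated errors the cross-covariances are all true-score covariance, so they carry over unchanged; only the diagonal terms shrink to ρᵢσᵢ².
True-score variance = [2.4²·0.84 + 5.6²·0.85 + 19.7²·0.91] + 94.68 = 384.656 + 94.68 = 479.336.
Reliability = 479.336 / 519.89 = 0.9220.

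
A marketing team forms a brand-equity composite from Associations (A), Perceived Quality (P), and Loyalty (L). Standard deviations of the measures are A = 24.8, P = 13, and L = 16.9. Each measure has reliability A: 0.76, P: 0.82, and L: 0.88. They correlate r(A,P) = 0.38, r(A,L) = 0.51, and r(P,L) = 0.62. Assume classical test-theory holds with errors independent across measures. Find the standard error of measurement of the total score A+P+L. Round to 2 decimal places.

Var(total) = 1069.65 + 944.954 = 2014.6.
True-score variance = 857.347 + 944.954 = 1802.3, so reliability = 0.8946.
Error variance = 2014.6 − 1802.3 = 212.303; SEM = √212.303 = 14.57.

14.57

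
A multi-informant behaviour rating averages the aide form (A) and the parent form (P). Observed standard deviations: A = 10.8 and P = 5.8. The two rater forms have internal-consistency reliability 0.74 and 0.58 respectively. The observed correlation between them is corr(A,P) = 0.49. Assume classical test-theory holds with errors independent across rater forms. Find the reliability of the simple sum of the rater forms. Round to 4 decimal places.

Var(A+P) = 10.8² + 5.8² + 2·[10.8·5.8·0.49] = 150.28 + 61.3872 = 211.667.
Under uncorrelated errors the observed covariances equal the true-score covariances, so only the own-variance terms attenuate.
True-score variance = [10.8²·0.74 + 5.8²·0.58] + 61.3872 = 105.825 + 61.3872 = 167.212.
Reliability = 167.212 / 211.667 = 0.7900.

0.7900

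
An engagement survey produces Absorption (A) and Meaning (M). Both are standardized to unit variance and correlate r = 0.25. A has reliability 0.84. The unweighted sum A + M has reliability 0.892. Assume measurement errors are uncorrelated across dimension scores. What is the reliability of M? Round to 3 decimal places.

Var(A+M) = 2 + 2·0.25 = 2.500.
True-score variance = ρ_A + ρ_M + 2·0.25, so 0.892 = (0.84 + ρ_M + 0.50) / 2.500.
ρ_M = 0.892·2.500 − 0.84 − 0.50 = 0.890.

0.890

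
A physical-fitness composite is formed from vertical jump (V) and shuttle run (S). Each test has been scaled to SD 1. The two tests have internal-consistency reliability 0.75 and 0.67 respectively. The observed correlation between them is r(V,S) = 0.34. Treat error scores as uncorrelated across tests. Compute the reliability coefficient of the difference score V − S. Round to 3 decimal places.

Var(V−S) = 1 + 1 − 2·0.34 = 2 − 0.68 = 1.32.
Because errors are independent across components, Cov(Tᵢ,Tⱼ) = Cov(Xᵢ,Xⱼ); the off-diagonal part of the true-score variance is the same as above.
True-score variance = [0.75 + 0.67] − 0.68 = 1.42 − 0.68 = 0.74.
Reliability = 0.74 / 1.32 = 0.561.

0.561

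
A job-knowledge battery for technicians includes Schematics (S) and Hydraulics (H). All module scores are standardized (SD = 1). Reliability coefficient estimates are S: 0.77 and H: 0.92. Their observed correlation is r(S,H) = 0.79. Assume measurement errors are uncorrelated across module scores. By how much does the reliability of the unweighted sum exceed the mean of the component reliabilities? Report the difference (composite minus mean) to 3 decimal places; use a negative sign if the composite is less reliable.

0.068

Var(sum) = 2 + 1.58 = 3.58; true-score variance = 1.69 + 1.58 = 3.27; composite reliability = 0.9134.
Mean component reliability = 0.8450.
Difference = 0.9134 − 0.8450 = 0.068.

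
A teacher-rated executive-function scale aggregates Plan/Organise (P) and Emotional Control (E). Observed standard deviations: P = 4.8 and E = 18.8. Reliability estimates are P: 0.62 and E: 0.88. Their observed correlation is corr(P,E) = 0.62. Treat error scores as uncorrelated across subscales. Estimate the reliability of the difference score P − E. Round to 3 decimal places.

0.807

Var(P−E) = 4.8² + 18.8² − 2·4.8·18.8·0.62 = 376.48 − 111.898 = 264.582.
Under uncorrelated errors the observed covariances equal the true-score covariances, so only the own-variance terms attenuate.
True-score variance = [4.8²·0.62 + 18.8²·0.88] − 111.898 = 325.312 − 111.898 = 213.414.
Reliability = 213.414 / 264.582 = 0.807.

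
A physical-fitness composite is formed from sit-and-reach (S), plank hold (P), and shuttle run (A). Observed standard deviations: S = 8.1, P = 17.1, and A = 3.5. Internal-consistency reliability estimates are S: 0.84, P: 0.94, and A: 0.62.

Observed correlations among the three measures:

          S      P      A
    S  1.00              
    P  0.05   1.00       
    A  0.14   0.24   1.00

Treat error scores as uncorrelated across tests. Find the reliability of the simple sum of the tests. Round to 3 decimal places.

0.922

Var(S+P+A) = 8.1² + 17.1² + 3.5² + 2·[8.1·17.1·0.05 + 8.1·3.5·0.14 + 17.1·3.5·0.24] = 370.27 + 50.517 = 420.787.
Because errors are independent across components, Cov(Tᵢ,Tⱼ) = Cov(Xᵢ,Xⱼ); the off-diagonal part of the true-score variance is the same as above.
True-score variance = [8.1²·0.84 + 17.1²·0.94 + 3.5²·0.62] + 50.517 = 337.573 + 50.517 = 388.09.
Reliability = 388.09 / 420.787 = 0.922.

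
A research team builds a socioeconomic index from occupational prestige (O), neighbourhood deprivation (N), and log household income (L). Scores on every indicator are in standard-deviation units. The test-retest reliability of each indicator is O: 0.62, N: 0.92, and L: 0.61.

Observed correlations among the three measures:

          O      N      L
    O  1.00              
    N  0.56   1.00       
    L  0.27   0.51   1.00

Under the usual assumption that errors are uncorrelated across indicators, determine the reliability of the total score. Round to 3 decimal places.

Var(O+N+L) = 3 + 2·[0.56 + 0.27 + 0.51] = 3 + 2.68 = 5.68.
Because errors are independent across components, Cov(Tᵢ,Tⱼ) = Cov(Xᵢ,Xⱼ); the off-diagonal part of the true-score variance is the same as above.
True-score variance = [0.62 + 0.92 + 0.61] + 2.68 = 2.15 + 2.68 = 4.83.
Reliability = 4.83 / 5.68 = 0.850.

0.850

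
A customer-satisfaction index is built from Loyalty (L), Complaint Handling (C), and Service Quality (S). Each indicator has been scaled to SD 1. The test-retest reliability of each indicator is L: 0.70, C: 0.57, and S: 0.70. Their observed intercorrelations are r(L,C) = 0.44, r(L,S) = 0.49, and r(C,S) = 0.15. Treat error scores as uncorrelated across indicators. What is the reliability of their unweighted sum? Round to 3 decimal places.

Var(L+C+S) = 3 + 2·[0.44 + 0.49 + 0.15] = 3 + 2.16 = 5.16.
Because errors are independent across components, Cov(Tᵢ,Tⱼ) = Cov(Xᵢ,Xⱼ); the off-diagonal part of the true-score variance is the same as above.
True-score variance = [0.70 + 0.57 + 0.70] + 2.16 = 1.97 + 2.16 = 4.13.
Reliability = 4.13 / 5.16 = 0.800.

0.800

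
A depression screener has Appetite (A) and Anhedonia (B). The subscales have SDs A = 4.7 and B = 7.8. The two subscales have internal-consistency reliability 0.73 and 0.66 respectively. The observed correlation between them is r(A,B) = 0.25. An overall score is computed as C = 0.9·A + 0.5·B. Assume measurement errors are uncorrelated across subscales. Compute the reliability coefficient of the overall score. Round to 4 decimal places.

Var(C) = 0.9²·4.7² + 0.5²·7.8² + 2·[0.45·4.7·7.8·0.25] = 33.1029 + 8.2485 = 41.3514.
Under uncorrelated errors the observed covariances equal the true-score covariances, so only the own-variance terms attenuate.
True-score variance = [0.9²·4.7²·0.73 + 0.5²·7.8²·0.66] + 8.2485 = 23.1004 + 8.2485 = 31.3489.
Reliability = 31.3489 / 41.3514 = 0.7581.

0.7581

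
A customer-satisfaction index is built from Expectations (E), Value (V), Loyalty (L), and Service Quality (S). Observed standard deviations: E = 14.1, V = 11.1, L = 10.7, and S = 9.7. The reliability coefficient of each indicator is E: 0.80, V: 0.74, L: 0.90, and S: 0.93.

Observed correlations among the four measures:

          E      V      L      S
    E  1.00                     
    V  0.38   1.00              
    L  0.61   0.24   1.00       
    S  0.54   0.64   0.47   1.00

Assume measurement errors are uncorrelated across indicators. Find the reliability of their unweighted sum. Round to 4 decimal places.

0.9295

Var(E+V+L+S) = 14.1² + 11.1² + 10.7² + 9.7² + 2·[14.1·11.1·0.38 + 14.1·10.7·0.61 + 14.1·9.7·0.54 + 11.1·10.7·0.24 + 11.1·9.7·0.64 + 10.7·9.7·0.47] = 530.6 + 743.11 = 1273.71.
Because errors are independent across components, Cov(Tᵢ,Tⱼ) = Cov(Xᵢ,Xⱼ); the off-diagonal part of the true-score variance is the same as above.
True-score variance = [14.1²·0.80 + 11.1²·0.74 + 10.7²·0.90 + 9.7²·0.93] + 743.11 = 440.768 + 743.11 = 1183.88.
Reliability = 1183.88 / 1273.71 = 0.9295.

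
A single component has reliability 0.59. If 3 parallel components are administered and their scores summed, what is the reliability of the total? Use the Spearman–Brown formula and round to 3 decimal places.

0.812

ρ_k = kρ / (1 + (k−1)ρ) = 3·0.59 / (1 + 2·0.59) = 1.770 / 2.180 = 0.812.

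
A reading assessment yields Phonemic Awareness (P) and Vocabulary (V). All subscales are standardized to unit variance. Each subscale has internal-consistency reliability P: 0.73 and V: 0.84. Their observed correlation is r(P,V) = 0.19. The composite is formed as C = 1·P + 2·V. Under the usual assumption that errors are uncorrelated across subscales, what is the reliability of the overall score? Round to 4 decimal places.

Var(C) = 1 + 2² + 2·[2·0.19] = 5 + 0.76 = 5.76.
Because errors are independent across components, Cov(Tᵢ,Tⱼ) = Cov(Xᵢ,Xⱼ); the off-diagonal part of the true-score variance is the same as above.
True-score variance = [0.73 + 2²·0.84] + 0.76 = 4.09 + 0.76 = 4.85.
Reliability = 4.85 / 5.76 = 0.8420.

0.8420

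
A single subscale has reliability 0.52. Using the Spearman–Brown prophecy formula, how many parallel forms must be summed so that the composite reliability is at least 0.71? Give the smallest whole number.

3

k ≥ ρ*(1−ρ₁)/(ρ₁(1−ρ*)) = 0.71·0.48 / (0.52·0.29) = 2.260.
Smallest integer k = 3.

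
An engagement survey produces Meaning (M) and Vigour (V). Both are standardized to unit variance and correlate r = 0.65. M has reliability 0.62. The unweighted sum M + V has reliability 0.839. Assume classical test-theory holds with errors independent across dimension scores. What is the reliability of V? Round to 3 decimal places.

0.849

Var(M+V) = 2 + 2·0.65 = 3.300.
True-score variance = ρ_M + ρ_V + 2·0.65, so 0.839 = (0.62 + ρ_V + 1.30) / 3.300.
ρ_V = 0.839·3.300 − 0.62 − 1.30 = 0.849.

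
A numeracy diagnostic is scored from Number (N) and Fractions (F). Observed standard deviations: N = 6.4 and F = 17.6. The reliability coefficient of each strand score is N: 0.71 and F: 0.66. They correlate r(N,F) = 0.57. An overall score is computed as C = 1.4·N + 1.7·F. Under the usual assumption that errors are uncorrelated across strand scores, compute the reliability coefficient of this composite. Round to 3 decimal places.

Var(C) = 1.4²·6.4² + 1.7²·17.6² + 2·[2.38·6.4·17.6·0.57] = 975.488 + 305.615 = 1281.1.
Because errors are independent across components, Cov(Tᵢ,Tⱼ) = Cov(Xᵢ,Xⱼ); the off-diagonal part of the true-score variance is the same as above.
True-score variance = [1.4²·6.4²·0.71 + 1.7²·17.6²·0.66] + 305.615 = 647.836 + 305.615 = 953.451.
Reliability = 953.451 / 1281.1 = 0.744.

0.744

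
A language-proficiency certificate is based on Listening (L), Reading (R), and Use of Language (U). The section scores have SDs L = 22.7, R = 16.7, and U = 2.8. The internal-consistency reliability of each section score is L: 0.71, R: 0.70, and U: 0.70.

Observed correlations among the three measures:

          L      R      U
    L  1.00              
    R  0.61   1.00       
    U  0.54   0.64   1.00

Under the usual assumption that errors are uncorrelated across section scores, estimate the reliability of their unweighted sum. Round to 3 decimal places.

Var(L+R+U) = 22.7² + 16.7² + 2.8² + 2·[22.7·16.7·0.61 + 22.7·2.8·0.54 + 16.7·2.8·0.64] = 802.02 + 590.987 = 1393.01.
With uncorrelated errors the cross-covariances are all true-score covariance, so they carry over unchanged; only the diagonal terms shrink to ρᵢσᵢ².
True-score variance = [22.7²·0.71 + 16.7²·0.70 + 2.8²·0.70] + 590.987 = 566.567 + 590.987 = 1157.55.
Reliability = 1157.55 / 1393.01 = 0.831.

0.831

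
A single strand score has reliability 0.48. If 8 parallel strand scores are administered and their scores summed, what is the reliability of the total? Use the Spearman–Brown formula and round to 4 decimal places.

ρ_k = kρ / (1 + (k−1)ρ) = 8·0.48 / (1 + 7·0.48) = 3.840 / 4.360 = 0.8807.

0.8807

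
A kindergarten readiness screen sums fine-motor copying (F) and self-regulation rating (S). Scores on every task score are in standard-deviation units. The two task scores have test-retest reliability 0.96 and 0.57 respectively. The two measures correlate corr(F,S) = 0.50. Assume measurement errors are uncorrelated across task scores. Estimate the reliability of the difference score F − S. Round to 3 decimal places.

0.530

Var(F−S) = 1 + 1 − 2·0.50 = 2 − 1 = 1.
Under uncorrelated errors the observed covariances equal the true-score covariances, so only the own-variance terms attenuate.
True-score variance = [0.96 + 0.57] − 1 = 1.53 − 1 = 0.53.
Reliability = 0.53 / 1 = 0.530.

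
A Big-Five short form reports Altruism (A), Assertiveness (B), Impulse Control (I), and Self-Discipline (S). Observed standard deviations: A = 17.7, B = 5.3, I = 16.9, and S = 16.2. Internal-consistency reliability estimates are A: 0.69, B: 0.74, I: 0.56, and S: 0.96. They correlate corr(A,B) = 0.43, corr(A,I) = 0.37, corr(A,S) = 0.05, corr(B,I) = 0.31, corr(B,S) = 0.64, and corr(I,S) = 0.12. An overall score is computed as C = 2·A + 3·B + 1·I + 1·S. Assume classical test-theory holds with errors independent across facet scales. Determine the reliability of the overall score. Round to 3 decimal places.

0.836

Var(C) = 2²·17.7² + 3²·5.3² + 16.9² + 16.2² + 2·[6·17.7·5.3·0.43 + 2·17.7·16.9·0.37 + 2·17.7·16.2·0.05 + 3·5.3·16.9·0.31 + 3·5.3·16.2·0.64 + 16.9·16.2·0.12] = 2054.02 + 1546.13 = 3600.15.
Under uncorrelated errors the observed covariances equal the true-score covariances, so only the own-variance terms attenuate.
True-score variance = [2²·17.7²·0.69 + 3²·5.3²·0.74 + 16.9²·0.56 + 16.2²·0.96] + 1546.13 = 1463.64 + 1546.13 = 3009.77.
Reliability = 3009.77 / 3600.15 = 0.836.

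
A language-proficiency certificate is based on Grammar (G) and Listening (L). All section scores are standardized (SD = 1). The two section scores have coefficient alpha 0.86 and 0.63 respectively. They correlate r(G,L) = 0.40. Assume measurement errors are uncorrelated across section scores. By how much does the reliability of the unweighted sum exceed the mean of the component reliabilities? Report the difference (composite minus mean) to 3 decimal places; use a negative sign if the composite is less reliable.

Var(sum) = 2 + 0.8 = 2.8; true-score variance = 1.49 + 0.8 = 2.29; composite reliability = 0.8179.
Mean component reliability = 0.7450.
Difference = 0.8179 − 0.7450 = 0.073.

0.073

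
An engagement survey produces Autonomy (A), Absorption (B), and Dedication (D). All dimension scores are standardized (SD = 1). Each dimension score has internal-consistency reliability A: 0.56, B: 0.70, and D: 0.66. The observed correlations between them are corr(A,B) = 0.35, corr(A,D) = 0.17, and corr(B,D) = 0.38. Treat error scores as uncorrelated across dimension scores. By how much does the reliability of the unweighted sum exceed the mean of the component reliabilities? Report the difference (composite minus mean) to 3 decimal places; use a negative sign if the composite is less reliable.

Var(sum) = 3 + 1.8 = 4.8; true-score variance = 1.92 + 1.8 = 3.72; composite reliability = 0.7750.
Mean component reliability = 0.6400.
Difference = 0.7750 − 0.6400 = 0.135.

0.135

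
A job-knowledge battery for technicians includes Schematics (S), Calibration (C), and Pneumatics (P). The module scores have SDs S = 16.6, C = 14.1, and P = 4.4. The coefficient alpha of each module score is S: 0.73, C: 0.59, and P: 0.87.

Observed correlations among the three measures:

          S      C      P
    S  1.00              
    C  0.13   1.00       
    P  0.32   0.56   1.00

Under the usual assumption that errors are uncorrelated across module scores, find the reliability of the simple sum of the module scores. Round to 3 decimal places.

0.764

Var(S+C+P) = 16.6² + 14.1² + 4.4² + 2·[16.6·14.1·0.13 + 16.6·4.4·0.32 + 14.1·4.4·0.56] = 493.73 + 177.086 = 670.816.
Because errors are independent across components, Cov(Tᵢ,Tⱼ) = Cov(Xᵢ,Xⱼ); the off-diagonal part of the true-score variance is the same as above.
True-score variance = [16.6²·0.73 + 14.1²·0.59 + 4.4²·0.87] + 177.086 = 335.3 + 177.086 = 512.386.
Reliability = 512.386 / 670.816 = 0.764.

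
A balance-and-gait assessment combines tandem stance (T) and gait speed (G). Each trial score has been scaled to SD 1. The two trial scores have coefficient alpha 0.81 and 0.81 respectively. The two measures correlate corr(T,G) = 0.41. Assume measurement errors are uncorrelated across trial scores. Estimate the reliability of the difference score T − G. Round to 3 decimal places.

Var(T−G) = 1 + 1 − 2·0.41 = 2 − 0.82 = 1.18.
With uncorrelated errors the cross-covariances are all true-score covariance, so they carry over unchanged; only the diagonal terms shrink to ρᵢσᵢ².
True-score variance = [0.81 + 0.81] − 0.82 = 1.62 − 0.82 = 0.8.
Reliability = 0.8 / 1.18 = 0.678.

0.678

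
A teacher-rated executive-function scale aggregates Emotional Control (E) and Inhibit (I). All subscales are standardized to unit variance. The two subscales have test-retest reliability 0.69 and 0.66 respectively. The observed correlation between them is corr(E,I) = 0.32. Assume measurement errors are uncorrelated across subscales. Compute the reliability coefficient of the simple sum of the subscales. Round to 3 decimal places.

0.754

Var(E+I) = 2 + 2·[0.32] = 2 + 0.64 = 2.64.
Under uncorrelated errors the observed covariances equal the true-score covariances, so only the own-variance terms attenuate.
True-score variance = [0.69 + 0.66] + 0.64 = 1.35 + 0.64 = 1.99.
Reliability = 1.99 / 2.64 = 0.754.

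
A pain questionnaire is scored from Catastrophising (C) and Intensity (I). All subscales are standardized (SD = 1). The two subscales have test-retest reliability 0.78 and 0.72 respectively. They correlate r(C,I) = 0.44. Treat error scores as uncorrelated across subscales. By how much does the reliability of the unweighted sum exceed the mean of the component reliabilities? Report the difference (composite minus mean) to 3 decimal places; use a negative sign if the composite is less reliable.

Var(sum) = 2 + 0.88 = 2.88; true-score variance = 1.5 + 0.88 = 2.38; composite reliability = 0.8264.
Mean component reliability = 0.7500.
Difference = 0.8264 − 0.7500 = 0.076.

0.076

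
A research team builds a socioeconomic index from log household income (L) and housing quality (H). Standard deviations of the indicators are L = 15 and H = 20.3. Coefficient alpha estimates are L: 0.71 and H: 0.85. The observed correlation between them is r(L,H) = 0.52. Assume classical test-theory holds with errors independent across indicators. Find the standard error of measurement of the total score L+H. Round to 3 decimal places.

Var(total) = 637.09 + 316.68 = 953.77.
True-score variance = 510.026 + 316.68 = 826.707, so reliability = 0.8668.
Error variance = 953.77 − 826.707 = 127.063; SEM = √127.063 = 11.272.

11.272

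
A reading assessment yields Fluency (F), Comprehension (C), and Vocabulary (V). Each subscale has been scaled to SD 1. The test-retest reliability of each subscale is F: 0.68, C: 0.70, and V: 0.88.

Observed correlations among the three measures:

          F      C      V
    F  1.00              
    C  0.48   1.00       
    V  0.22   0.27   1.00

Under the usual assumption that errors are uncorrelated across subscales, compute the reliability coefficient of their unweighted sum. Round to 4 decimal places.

Var(F+C+V) = 3 + 2·[0.48 + 0.22 + 0.27] = 3 + 1.94 = 4.94.
With uncorrelated errors the cross-covariances are all true-score covariance, so they carry over unchanged; only the diagonal terms shrink to ρᵢσᵢ².
True-score variance = [0.68 + 0.70 + 0.88] + 1.94 = 2.26 + 1.94 = 4.2.
Reliability = 4.2 / 4.94 = 0.8502.

0.8502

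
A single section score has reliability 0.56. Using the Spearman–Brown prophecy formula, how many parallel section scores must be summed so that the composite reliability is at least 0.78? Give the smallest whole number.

3

k ≥ ρ*(1−ρ₁)/(ρ₁(1−ρ*)) = 0.78·0.44 / (0.56·0.22) = 2.786.
Smallest integer k = 3.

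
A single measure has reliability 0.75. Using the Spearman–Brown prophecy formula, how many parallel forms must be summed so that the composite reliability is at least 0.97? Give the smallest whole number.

11

k ≥ ρ*(1−ρ₁)/(ρ₁(1−ρ*)) = 0.97·0.25 / (0.75·0.03) = 10.778.
Smallest integer k = 11.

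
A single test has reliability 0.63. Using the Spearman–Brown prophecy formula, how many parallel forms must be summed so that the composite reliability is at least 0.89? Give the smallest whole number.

5

k ≥ ρ*(1−ρ₁)/(ρ₁(1−ρ*)) = 0.89·0.37 / (0.63·0.11) = 4.752.
Smallest integer k = 5.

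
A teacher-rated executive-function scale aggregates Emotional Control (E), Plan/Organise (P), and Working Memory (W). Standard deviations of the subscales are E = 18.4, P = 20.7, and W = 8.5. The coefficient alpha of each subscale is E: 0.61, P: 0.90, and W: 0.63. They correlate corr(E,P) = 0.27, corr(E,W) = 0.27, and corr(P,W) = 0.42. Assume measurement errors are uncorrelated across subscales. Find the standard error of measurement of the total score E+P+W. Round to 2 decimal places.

Var(total) = 839.3 + 437.929 = 1277.23.
True-score variance = 637.68 + 437.929 = 1075.61, so reliability = 0.8421.
Error variance = 1277.23 − 1075.61 = 201.62; SEM = √201.62 = 14.20.

14.20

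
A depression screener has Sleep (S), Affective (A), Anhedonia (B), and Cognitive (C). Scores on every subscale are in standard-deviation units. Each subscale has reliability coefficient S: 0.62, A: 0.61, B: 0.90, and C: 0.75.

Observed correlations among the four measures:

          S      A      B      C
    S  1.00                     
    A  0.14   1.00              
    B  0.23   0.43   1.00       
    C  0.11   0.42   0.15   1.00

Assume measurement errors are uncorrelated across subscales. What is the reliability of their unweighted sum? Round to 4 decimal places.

0.8391

Var(S+A+B+C) = 4 + 2·[0.14 + 0.23 + 0.11 + 0.43 + 0.42 + 0.15] = 4 + 2.96 = 6.96.
Under uncorrelated errors the observed covariances equal the true-score covariances, so only the own-variance terms attenuate.
True-score variance = [0.62 + 0.61 + 0.90 + 0.75] + 2.96 = 2.88 + 2.96 = 5.84.
Reliability = 5.84 / 6.96 = 0.8391.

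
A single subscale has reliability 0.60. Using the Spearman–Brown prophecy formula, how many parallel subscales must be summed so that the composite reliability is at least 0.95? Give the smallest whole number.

k ≥ ρ*(1−ρ₁)/(ρ₁(1−ρ*)) = 0.95·0.40 / (0.60·0.05) = 12.667.
Smallest integer k = 13.

13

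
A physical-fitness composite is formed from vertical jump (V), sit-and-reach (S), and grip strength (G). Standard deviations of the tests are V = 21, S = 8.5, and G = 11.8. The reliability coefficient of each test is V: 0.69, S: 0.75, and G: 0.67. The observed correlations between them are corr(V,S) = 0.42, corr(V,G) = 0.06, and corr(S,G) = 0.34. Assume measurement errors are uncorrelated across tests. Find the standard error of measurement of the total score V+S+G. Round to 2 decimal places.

Var(total) = 652.49 + 247.88 = 900.37.
True-score variance = 451.768 + 247.88 = 699.648, so reliability = 0.7771.
Error variance = 900.37 − 699.648 = 200.722; SEM = √200.722 = 14.17.

14.17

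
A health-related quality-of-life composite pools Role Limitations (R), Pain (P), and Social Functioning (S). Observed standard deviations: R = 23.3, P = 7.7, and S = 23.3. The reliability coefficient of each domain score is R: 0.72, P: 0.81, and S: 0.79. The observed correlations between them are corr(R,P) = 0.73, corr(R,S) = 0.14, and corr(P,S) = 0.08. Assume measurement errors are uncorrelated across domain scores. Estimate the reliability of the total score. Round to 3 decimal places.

0.825

Var(R+P+S) = 23.3² + 7.7² + 23.3² + 2·[23.3·7.7·0.73 + 23.3·23.3·0.14 + 7.7·23.3·0.08] = 1145.07 + 442.653 = 1587.72.
Because errors are independent across components, Cov(Tᵢ,Tⱼ) = Cov(Xᵢ,Xⱼ); the off-diagonal part of the true-score variance is the same as above.
True-score variance = [23.3²·0.72 + 7.7²·0.81 + 23.3²·0.79] + 442.653 = 867.789 + 442.653 = 1310.44.
Reliability = 1310.44 / 1587.72 = 0.825.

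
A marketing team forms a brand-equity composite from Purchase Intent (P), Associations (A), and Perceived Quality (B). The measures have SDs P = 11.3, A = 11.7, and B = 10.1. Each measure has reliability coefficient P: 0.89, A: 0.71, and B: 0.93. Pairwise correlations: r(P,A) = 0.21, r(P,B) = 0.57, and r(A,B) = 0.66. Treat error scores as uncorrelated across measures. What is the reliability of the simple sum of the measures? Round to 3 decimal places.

0.914

Var(P+A+B) = 11.3² + 11.7² + 10.1² + 2·[11.3·11.7·0.21 + 11.3·10.1·0.57 + 11.7·10.1·0.66] = 366.59 + 341.621 = 708.211.
Because errors are independent across components, Cov(Tᵢ,Tⱼ) = Cov(Xᵢ,Xⱼ); the off-diagonal part of the true-score variance is the same as above.
True-score variance = [11.3²·0.89 + 11.7²·0.71 + 10.1²·0.93] + 341.621 = 305.705 + 341.621 = 647.326.
Reliability = 647.326 / 708.211 = 0.914.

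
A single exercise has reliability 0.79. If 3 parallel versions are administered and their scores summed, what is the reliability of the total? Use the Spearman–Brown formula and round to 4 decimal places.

0.9186

ρ_k = kρ / (1 + (k−1)ρ) = 3·0.79 / (1 + 2·0.79) = 2.370 / 2.580 = 0.9186.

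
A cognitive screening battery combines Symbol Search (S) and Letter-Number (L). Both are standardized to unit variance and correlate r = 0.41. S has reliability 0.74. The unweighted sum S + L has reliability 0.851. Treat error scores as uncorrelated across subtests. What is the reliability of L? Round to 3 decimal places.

0.840

Var(S+L) = 2 + 2·0.41 = 2.820.
True-score variance = ρ_S + ρ_L + 2·0.41, so 0.851 = (0.74 + ρ_L + 0.82) / 2.820.
ρ_L = 0.851·2.820 − 0.74 − 0.82 = 0.840.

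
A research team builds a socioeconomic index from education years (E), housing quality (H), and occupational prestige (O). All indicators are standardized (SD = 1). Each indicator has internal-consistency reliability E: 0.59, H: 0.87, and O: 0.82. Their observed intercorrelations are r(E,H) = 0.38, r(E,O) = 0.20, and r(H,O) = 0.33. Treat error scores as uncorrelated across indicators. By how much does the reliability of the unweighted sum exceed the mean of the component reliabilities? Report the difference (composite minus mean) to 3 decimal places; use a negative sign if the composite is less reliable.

0.091

Var(sum) = 3 + 1.82 = 4.82; true-score variance = 2.28 + 1.82 = 4.1; composite reliability = 0.8506.
Mean component reliability = 0.7600.
Difference = 0.8506 − 0.7600 = 0.091.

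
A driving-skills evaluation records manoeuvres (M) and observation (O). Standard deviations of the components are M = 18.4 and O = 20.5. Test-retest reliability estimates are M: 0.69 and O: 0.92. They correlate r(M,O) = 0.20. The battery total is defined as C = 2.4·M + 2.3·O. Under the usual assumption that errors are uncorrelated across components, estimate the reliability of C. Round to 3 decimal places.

Var(C) = 2.4²·18.4² + 2.3²·20.5² + 2·[5.52·18.4·20.5·0.20] = 4173.23 + 832.858 = 5006.09.
With uncorrelated errors the cross-covariances are all true-score covariance, so they carry over unchanged; only the diagonal terms shrink to ρᵢσᵢ².
True-score variance = [2.4²·18.4²·0.69 + 2.3²·20.5²·0.92] + 832.858 = 3390.85 + 832.858 = 4223.7.
Reliability = 4223.7 / 5006.09 = 0.844.

0.844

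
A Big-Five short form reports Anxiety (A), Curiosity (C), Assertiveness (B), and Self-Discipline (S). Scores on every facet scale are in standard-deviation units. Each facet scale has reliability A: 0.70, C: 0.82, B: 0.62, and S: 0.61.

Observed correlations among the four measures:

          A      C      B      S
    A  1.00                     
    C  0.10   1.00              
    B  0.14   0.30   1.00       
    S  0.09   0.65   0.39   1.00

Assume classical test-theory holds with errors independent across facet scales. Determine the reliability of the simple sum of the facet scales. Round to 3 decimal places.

Var(A+C+B+S) = 4 + 2·[0.10 + 0.14 + 0.09 + 0.30 + 0.65 + 0.39] = 4 + 3.34 = 7.34.
Under uncorrelated errors the observed covariances equal the true-score covariances, so only the own-variance terms attenuate.
True-score variance = [0.70 + 0.82 + 0.62 + 0.61] + 3.34 = 2.75 + 3.34 = 6.09.
Reliability = 6.09 / 7.34 = 0.830.

0.830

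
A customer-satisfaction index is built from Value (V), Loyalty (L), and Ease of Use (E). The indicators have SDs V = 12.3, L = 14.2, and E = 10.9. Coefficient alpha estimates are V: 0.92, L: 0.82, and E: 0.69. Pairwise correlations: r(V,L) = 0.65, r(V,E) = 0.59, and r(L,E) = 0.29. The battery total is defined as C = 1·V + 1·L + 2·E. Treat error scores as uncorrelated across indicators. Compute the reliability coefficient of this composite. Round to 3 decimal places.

Var(C) = 12.3² + 14.2² + 2²·10.9² + 2·[12.3·14.2·0.65 + 2·12.3·10.9·0.59 + 2·14.2·10.9·0.29] = 828.17 + 723.008 = 1551.18.
With uncorrelated errors the cross-covariances are all true-score covariance, so they carry over unchanged; only the diagonal terms shrink to ρᵢσᵢ².
True-score variance = [12.3²·0.92 + 14.2²·0.82 + 2²·10.9²·0.69] + 723.008 = 632.447 + 723.008 = 1355.46.
Reliability = 1355.46 / 1551.18 = 0.874.

0.874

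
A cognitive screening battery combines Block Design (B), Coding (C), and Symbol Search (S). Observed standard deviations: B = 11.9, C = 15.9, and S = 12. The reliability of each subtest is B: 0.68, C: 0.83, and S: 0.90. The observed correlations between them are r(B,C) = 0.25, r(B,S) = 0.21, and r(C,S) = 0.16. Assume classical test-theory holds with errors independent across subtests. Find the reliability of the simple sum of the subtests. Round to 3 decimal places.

Var(B+C+S) = 11.9² + 15.9² + 12² + 2·[11.9·15.9·0.25 + 11.9·12·0.21 + 15.9·12·0.16] = 538.42 + 215.637 = 754.057.
Because errors are independent across components, Cov(Tᵢ,Tⱼ) = Cov(Xᵢ,Xⱼ); the off-diagonal part of the true-score variance is the same as above.
True-score variance = [11.9²·0.68 + 15.9²·0.83 + 12²·0.90] + 215.637 = 435.727 + 215.637 = 651.364.
Reliability = 651.364 / 754.057 = 0.864.

0.864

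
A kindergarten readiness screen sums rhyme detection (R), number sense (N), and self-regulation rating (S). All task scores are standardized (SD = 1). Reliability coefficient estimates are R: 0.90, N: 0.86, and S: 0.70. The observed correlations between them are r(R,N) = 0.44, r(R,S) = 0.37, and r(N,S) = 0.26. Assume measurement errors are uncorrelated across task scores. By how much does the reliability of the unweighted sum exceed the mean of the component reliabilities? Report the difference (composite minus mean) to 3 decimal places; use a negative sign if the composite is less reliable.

0.075

Var(sum) = 3 + 2.14 = 5.14; true-score variance = 2.46 + 2.14 = 4.6; composite reliability = 0.8949.
Mean component reliability = 0.8200.
Difference = 0.8949 − 0.8200 = 0.075.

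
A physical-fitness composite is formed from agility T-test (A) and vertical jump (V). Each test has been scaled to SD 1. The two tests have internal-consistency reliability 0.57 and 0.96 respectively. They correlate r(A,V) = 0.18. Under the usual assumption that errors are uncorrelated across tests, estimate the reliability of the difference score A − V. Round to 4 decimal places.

0.7134

Var(A−V) = 1 + 1 − 2·0.18 = 2 − 0.36 = 1.64.
Under uncorrelated errors the observed covariances equal the true-score covariances, so only the own-variance terms attenuate.
True-score variance = [0.57 + 0.96] − 0.36 = 1.53 − 0.36 = 1.17.
Reliability = 1.17 / 1.64 = 0.7134.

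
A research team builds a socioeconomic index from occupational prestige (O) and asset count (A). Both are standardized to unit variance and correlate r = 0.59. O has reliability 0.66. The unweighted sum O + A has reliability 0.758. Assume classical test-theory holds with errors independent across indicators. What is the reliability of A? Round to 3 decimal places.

Var(O+A) = 2 + 2·0.59 = 3.180.
True-score variance = ρ_O + ρ_A + 2·0.59, so 0.758 = (0.66 + ρ_A + 1.18) / 3.180.
ρ_A = 0.758·3.180 − 0.66 − 1.18 = 0.570.

0.570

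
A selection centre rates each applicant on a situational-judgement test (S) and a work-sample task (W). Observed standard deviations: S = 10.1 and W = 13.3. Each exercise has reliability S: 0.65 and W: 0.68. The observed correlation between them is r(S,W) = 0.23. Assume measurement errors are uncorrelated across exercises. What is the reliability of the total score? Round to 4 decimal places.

Var(S+W) = 10.1² + 13.3² + 2·[10.1·13.3·0.23] = 278.9 + 61.7918 = 340.692.
Because errors are independent across components, Cov(Tᵢ,Tⱼ) = Cov(Xᵢ,Xⱼ); the off-diagonal part of the true-score variance is the same as above.
True-score variance = [10.1²·0.65 + 13.3²·0.68] + 61.7918 = 186.592 + 61.7918 = 248.384.
Reliability = 248.384 / 340.692 = 0.7291.

0.7291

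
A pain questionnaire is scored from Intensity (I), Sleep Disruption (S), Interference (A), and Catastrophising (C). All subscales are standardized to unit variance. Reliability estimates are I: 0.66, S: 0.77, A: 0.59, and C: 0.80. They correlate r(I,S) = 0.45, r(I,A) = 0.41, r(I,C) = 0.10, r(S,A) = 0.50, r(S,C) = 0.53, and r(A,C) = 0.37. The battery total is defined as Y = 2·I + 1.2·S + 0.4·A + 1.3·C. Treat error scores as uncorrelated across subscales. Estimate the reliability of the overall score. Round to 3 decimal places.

Var(Y) = 2² + 1.2² + 0.4² + 1.3² + 2·[2.4·0.45 + 0.8·0.41 + 2.6·0.10 + 0.48·0.50 + 1.56·0.53 + 0.52·0.37] = 7.29 + 5.8544 = 13.1444.
Because errors are independent across components, Cov(Tᵢ,Tⱼ) = Cov(Xᵢ,Xⱼ); the off-diagonal part of the true-score variance is the same as above.
True-score variance = [2²·0.66 + 1.2²·0.77 + 0.4²·0.59 + 1.3²·0.80] + 5.8544 = 5.1952 + 5.8544 = 11.0496.
Reliability = 11.0496 / 13.1444 = 0.841.

0.841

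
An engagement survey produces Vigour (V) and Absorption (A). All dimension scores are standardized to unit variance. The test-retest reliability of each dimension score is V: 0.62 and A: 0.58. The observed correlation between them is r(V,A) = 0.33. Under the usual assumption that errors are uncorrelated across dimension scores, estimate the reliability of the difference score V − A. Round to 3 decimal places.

0.403

Var(V−A) = 1 + 1 − 2·0.33 = 2 − 0.66 = 1.34.
With uncorrelated errors the cross-covariances are all true-score covariance, so they carry over unchanged; only the diagonal terms shrink to ρᵢσᵢ².
True-score variance = [0.62 + 0.58] − 0.66 = 1.2 − 0.66 = 0.54.
Reliability = 0.54 / 1.34 = 0.403.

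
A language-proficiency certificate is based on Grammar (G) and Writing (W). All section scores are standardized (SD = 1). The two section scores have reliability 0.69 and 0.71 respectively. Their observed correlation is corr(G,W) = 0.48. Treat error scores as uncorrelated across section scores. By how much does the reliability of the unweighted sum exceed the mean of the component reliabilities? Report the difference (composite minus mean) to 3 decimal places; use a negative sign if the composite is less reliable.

0.097

Var(sum) = 2 + 0.96 = 2.96; true-score variance = 1.4 + 0.96 = 2.36; composite reliability = 0.7973.
Mean component reliability = 0.7000.
Difference = 0.7973 − 0.7000 = 0.097.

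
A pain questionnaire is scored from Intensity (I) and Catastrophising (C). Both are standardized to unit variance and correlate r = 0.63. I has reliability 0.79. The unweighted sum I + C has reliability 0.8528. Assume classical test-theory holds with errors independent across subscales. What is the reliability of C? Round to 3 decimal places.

Var(I+C) = 2 + 2·0.63 = 3.260.
True-score variance = ρ_I + ρ_C + 2·0.63, so 0.8528 = (0.79 + ρ_C + 1.26) / 3.260.
ρ_C = 0.8528·3.260 − 0.79 − 1.26 = 0.730.

0.730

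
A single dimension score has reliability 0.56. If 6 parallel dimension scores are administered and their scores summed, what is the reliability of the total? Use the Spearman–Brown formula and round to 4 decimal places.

ρ_k = kρ / (1 + (k−1)ρ) = 6·0.56 / (1 + 5·0.56) = 3.360 / 3.800 = 0.8842.

0.8842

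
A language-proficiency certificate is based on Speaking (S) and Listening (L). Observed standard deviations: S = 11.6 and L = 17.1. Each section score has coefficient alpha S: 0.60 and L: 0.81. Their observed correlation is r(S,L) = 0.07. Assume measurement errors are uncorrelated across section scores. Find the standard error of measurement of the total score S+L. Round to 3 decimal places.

Var(total) = 426.97 + 27.7704 = 454.74.
True-score variance = 317.588 + 27.7704 = 345.359, so reliability = 0.7595.
Error variance = 454.74 − 345.359 = 109.382; SEM = √109.382 = 10.459.

10.459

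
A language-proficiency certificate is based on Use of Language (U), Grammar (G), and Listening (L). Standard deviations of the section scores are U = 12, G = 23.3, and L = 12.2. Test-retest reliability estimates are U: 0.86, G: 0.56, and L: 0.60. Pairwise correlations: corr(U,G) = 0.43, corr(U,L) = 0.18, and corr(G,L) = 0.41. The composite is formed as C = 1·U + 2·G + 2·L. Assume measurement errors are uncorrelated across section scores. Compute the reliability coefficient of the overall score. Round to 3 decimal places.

0.726

Var(C) = 12² + 2²·23.3² + 2²·12.2² + 2·[2·12·23.3·0.43 + 2·12·12.2·0.18 + 4·23.3·12.2·0.41] = 2910.92 + 1518.69 = 4429.61.
With uncorrelated errors the cross-covariances are all true-score covariance, so they carry over unchanged; only the diagonal terms shrink to ρᵢσᵢ².
True-score variance = [12²·0.86 + 2²·23.3²·0.56 + 2²·12.2²·0.60] + 1518.69 = 1697.13 + 1518.69 = 3215.82.
Reliability = 3215.82 / 4429.61 = 0.726.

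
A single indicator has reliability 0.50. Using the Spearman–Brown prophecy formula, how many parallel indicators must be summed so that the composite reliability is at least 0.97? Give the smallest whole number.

33

k ≥ ρ*(1−ρ₁)/(ρ₁(1−ρ*)) = 0.97·0.50 / (0.50·0.03) = 32.333.
Smallest integer k = 33.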